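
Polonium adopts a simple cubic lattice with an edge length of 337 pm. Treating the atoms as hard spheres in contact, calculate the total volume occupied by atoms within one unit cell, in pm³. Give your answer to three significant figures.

In a simple cubic lattice atoms touch along the cell edge, so a = 2r, so r = 0.5000a = 168.5 pm.
V_atoms = Z × (4/3)πr³ = 1 × (4/3)π × (168.5)³ = 2.00 × 10^7 pm³.

2.00 × 10^7 pm³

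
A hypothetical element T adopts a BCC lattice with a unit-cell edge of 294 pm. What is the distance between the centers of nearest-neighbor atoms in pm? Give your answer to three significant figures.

255 pm

In a BCC structure, atoms touch along the body diagonal, so √3·a = 4r; the nearest-neighbor distance equals 2r = 0.8660·a.
d = 0.8660 × 294 = 255 pm.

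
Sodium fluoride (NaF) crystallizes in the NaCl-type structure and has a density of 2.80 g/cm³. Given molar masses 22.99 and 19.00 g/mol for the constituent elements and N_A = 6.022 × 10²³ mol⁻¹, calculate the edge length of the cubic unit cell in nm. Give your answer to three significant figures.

0.464 nm

M(NaF) = 41.99 g/mol; Z = 4 formula units per cell.
a³ = Z·M/(N_A·ρ) = 4 × 41.99 / (6.022 × 10²³ × 2.80) = 9.961 × 10^-23 cm³, so a = 4.636 × 10^-8 cm = 0.464 nm.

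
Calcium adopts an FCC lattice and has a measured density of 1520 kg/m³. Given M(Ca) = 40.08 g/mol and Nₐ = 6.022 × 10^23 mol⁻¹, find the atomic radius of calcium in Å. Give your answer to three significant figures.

For an FCC cell (Z = 4), a³ = Z·M/(N_A·ρ) = 4 × 40.08 / (6.022 × 10²³ × 1.520) = 1.751 × 10^-22 cm³, so a = 5.595 × 10^-8 cm = 5.595 Å.
Atoms touch along the face diagonal, so √2·a = 4r, so r = 0.3536 × a = 1.98 Å.

1.98 Å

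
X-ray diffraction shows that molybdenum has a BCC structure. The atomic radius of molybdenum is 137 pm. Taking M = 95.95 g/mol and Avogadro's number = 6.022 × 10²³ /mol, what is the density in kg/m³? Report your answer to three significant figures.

In a BCC lattice, atoms touch along the body diagonal, so √3·a = 4r, giving a = 316.4 pm = 3.164 × 10^-8 cm.
With Z = 2, ρ = Z·M/(N_A·a³) = 2 × 95.95 / (6.022 × 10²³ × 3.167 × 10^-23) = 10.06 g/cm³ = 10100 kg/m³.

10100 kg/m³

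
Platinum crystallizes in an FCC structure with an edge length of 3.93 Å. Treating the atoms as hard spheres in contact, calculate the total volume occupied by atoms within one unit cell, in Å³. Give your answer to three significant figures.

In an FCC lattice atoms touch along the face diagonal, so √2·a = 4r, so r = 0.3536a = 1.389 Å.
V_atoms = Z × (4/3)πr³ = 4 × (4/3)π × (1.389)³ = 44.9 Å³.

44.9 Å³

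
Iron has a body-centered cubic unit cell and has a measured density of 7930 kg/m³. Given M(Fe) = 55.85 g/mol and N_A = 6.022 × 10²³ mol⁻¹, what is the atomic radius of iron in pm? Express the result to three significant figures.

For a BCC cell (Z = 2), a³ = Z·M/(N_A·ρ) = 2 × 55.85 / (6.022 × 10²³ × 7.930) = 2.339 × 10^-23 cm³, so a = 2.860 × 10^-8 cm = 286.0 pm.
Atoms touch along the body diagonal, so √3·a = 4r, so r = 0.4330 × a = 124 pm.

124 pm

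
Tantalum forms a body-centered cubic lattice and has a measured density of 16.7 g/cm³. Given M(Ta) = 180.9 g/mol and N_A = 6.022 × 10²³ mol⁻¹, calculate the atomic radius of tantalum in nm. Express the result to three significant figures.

For a BCC cell (Z = 2), a³ = Z·M/(N_A·ρ) = 2 × 180.9 / (6.022 × 10²³ × 16.70) = 3.598 × 10^-23 cm³, so a = 3.301 × 10^-8 cm = 0.3301 nm.
Atoms touch along the body diagonal, so √3·a = 4r, so r = 0.4330 × a = 0.143 nm.

0.143 nm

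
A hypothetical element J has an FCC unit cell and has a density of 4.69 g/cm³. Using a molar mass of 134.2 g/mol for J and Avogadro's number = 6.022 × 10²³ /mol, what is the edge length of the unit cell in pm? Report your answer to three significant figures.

575 pm

With Z = 4 atoms per FCC cell, a³ = Z·M/(N_A·ρ) = 4 × 134.2 / (6.022 × 10²³ × 4.690 g/cm³) = 1.901 × 10^-22 cm³.
a = (1.901 × 10^-22)^(1/3) = 5.750 × 10^-8 cm = 575 pm.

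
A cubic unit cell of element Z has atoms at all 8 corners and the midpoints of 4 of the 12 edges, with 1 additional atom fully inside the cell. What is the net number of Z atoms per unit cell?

Corner atoms are shared by 8 cells (1/8 each), edge atoms by 4 (1/4 each), interior atoms are unshared.
Net atoms = 8 × 1/8 + 4 × 1/4 + 1 = 1 + 1 + 1 = 3.

3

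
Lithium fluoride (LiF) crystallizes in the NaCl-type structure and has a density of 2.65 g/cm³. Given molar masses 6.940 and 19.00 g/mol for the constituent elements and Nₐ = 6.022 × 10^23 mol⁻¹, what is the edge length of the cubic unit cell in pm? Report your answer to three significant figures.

M(LiF) = 25.94 g/mol; Z = 4 formula units per cell.
a³ = Z·M/(N_A·ρ) = 4 × 25.94 / (6.022 × 10²³ × 2.65) = 6.502 × 10^-23 cm³, so a = 4.021 × 10^-8 cm = 402 pm.

402 pm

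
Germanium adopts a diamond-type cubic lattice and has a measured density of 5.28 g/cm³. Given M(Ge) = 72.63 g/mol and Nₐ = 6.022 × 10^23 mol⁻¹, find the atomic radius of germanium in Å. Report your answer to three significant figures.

1.23 Å

For a diamond cubic cell (Z = 8), a³ = Z·M/(N_A·ρ) = 8 × 72.63 / (6.022 × 10²³ × 5.280) = 1.827 × 10^-22 cm³, so a = 5.675 × 10^-8 cm = 5.675 Å.
Nearest neighbors lie along the body diagonal with √3·a = 8r, so r = 0.2165 × a = 1.23 Å.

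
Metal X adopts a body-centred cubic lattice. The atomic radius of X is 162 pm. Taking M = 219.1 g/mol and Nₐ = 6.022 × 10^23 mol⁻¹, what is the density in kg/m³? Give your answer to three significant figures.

13900 kg/m³

In a BCC lattice, atoms touch along the body diagonal, so √3·a = 4r, giving a = 374.1 pm = 3.741 × 10^-8 cm.
With Z = 2, ρ = Z·M/(N_A·a³) = 2 × 219.1 / (6.022 × 10²³ × 5.237 × 10^-23) = 13.90 g/cm³ = 13900 kg/m³.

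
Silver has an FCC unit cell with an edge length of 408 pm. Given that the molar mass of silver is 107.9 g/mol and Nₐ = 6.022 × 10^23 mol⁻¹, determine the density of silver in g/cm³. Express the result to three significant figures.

10.6 g/cm³

An FCC unit cell contains Z = 4 atoms.
Cell volume: a³ = (408 pm)³ = (4.080 × 10^-8 cm)³ = 6.792 × 10^-23 cm³.
ρ = Z·M/(N_A·a³) = 4 × 107.9 / (6.022 × 10²³ × 6.792 × 10^-23) = 10.55 g/cm³.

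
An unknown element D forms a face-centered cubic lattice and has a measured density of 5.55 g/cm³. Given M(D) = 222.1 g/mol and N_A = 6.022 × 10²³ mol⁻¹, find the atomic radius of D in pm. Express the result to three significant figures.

For an FCC cell (Z = 4), a³ = Z·M/(N_A·ρ) = 4 × 222.1 / (6.022 × 10²³ × 5.550) = 2.658 × 10^-22 cm³, so a = 6.430 × 10^-8 cm = 643.0 pm.
Atoms touch along the face diagonal, so √2·a = 4r, so r = 0.3536 × a = 227 pm.

227 pm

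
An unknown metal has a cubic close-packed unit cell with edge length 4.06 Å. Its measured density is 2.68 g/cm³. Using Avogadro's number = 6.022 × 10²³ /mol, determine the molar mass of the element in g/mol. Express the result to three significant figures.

27.0 g/mol

An FCC cell has Z = 4 atoms; a = 4.060 × 10^-8 cm.
M = ρ·N_A·a³/Z = 2.68 × 6.022 × 10²³ × 6.692 × 10^-23 / 4 = 27.0 g/mol.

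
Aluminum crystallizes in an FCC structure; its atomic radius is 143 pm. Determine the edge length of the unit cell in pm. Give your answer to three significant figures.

In an FCC lattice, atoms touch along the face diagonal, so √2·a = 4r.
a = 4r/√2 = 4 × 143 / 1.4142 = 404 pm.

404 pm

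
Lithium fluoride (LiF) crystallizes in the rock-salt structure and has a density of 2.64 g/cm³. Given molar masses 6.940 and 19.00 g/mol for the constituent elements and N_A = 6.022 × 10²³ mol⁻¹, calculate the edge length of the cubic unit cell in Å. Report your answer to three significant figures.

M(LiF) = 25.94 g/mol; Z = 4 formula units per cell.
a³ = Z·M/(N_A·ρ) = 4 × 25.94 / (6.022 × 10²³ × 2.64) = 6.527 × 10^-23 cm³, so a = 4.026 × 10^-8 cm = 4.03 Å.

4.03 Å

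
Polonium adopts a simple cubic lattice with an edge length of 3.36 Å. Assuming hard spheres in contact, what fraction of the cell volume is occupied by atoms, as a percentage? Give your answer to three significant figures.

In a simple cubic lattice atoms touch along the cell edge, so a = 2r, so r = 0.5000a = 1.680 Å.
Packing fraction = Z·(4/3)πr³ / a³ = 1 × (4/3)π × (1.680)³ / (3.36)³ = 0.5236 = 52.4%.

52.4%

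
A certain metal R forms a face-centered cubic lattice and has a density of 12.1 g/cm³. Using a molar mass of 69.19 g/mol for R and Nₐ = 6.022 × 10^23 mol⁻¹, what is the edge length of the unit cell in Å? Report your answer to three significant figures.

3.36 Å

With Z = 4 atoms per FCC cell, a³ = Z·M/(N_A·ρ) = 4 × 69.19 / (6.022 × 10²³ × 12.10 g/cm³) = 3.798 × 10^-23 cm³.
a = (3.798 × 10^-23)^(1/3) = 3.361 × 10^-8 cm = 3.36 Å.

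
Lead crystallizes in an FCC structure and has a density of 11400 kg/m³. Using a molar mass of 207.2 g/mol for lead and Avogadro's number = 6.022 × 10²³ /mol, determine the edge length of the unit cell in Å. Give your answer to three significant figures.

4.94 Å

With Z = 4 atoms per FCC cell, a³ = Z·M/(N_A·ρ) = 4 × 207.2 / (6.022 × 10²³ × 11.40 g/cm³) = 1.207 × 10^-22 cm³.
a = (1.207 × 10^-22)^(1/3) = 4.942 × 10^-8 cm = 4.94 Å.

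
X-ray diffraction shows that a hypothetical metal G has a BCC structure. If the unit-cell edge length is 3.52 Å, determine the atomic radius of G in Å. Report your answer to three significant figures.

1.52 Å

In a BCC lattice, atoms touch along the body diagonal, so √3·a = 4r.
r = √3·a/4 = 1.7321 × 3.52 / 4 = 1.52 Å.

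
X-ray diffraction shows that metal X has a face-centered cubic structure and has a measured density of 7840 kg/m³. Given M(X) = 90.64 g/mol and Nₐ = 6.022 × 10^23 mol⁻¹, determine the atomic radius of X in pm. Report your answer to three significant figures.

For an FCC cell (Z = 4), a³ = Z·M/(N_A·ρ) = 4 × 90.64 / (6.022 × 10²³ × 7.840) = 7.679 × 10^-23 cm³, so a = 4.251 × 10^-8 cm = 425.1 pm.
Atoms touch along the face diagonal, so √2·a = 4r, so r = 0.3536 × a = 150 pm.

150 pm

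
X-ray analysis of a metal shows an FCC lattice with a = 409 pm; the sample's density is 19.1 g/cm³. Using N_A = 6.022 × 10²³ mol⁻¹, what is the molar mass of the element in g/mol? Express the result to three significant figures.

197 g/mol

An FCC cell has Z = 4 atoms; a = 4.090 × 10^-8 cm.
M = ρ·N_A·a³/Z = 19.1 × 6.022 × 10²³ × 6.842 × 10^-23 / 4 = 197 g/mol.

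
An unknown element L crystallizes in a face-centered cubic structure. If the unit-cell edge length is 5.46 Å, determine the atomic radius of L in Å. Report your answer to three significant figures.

1.93 Å

In an FCC lattice, atoms touch along the face diagonal, so √2·a = 4r.
r = √2·a/4 = 1.4142 × 5.46 / 4 = 1.93 Å.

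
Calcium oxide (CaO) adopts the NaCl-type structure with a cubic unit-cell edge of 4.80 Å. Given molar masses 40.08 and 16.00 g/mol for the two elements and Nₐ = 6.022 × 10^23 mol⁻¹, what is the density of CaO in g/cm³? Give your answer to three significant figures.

3.37 g/cm³

The NaCl-type structure contains Z = 4 formula units per cell; M(CaO) = 40.08 + 16.00 = 56.08 g/mol.
a³ = (4.800 × 10^-8 cm)³ = 1.106 × 10^-22 cm³.
ρ = 4 × 56.08 / (6.022 × 10²³ × 1.106 × 10^-22) = 3.368 g/cm³.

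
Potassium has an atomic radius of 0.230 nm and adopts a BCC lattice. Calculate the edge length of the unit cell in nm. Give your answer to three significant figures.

In a BCC lattice, atoms touch along the body diagonal, so √3·a = 4r.
a = 4r/√3 = 4 × 0.230 / 1.7321 = 0.531 nm.

0.531 nm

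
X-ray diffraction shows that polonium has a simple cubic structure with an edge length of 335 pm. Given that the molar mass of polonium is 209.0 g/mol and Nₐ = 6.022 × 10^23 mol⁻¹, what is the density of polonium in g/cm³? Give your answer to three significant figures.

A simple cubic unit cell contains Z = 1 atom.
Cell volume: a³ = (335 pm)³ = (3.350 × 10^-8 cm)³ = 3.760 × 10^-23 cm³.
ρ = Z·M/(N_A·a³) = 1 × 209.0 / (6.022 × 10²³ × 3.760 × 10^-23) = 9.231 g/cm³.

9.23 g/cm³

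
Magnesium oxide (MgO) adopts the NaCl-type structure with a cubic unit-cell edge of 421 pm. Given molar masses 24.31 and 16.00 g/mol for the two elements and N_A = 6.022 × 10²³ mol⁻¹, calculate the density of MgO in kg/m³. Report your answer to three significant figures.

3590 kg/m³

The NaCl-type structure contains Z = 4 formula units per cell; M(MgO) = 24.31 + 16.00 = 40.31 g/mol.
a³ = (4.210 × 10^-8 cm)³ = 7.462 × 10^-23 cm³.
ρ = 4 × 40.31 / (6.022 × 10²³ × 7.462 × 10^-23) = 3.588 g/cm³ = 3590 kg/m³.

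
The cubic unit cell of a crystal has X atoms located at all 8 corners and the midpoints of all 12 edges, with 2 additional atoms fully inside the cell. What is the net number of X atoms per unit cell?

Corner atoms are shared by 8 cells (1/8 each), edge atoms by 4 (1/4 each), interior atoms are unshared.
Net atoms = 8 × 1/8 + 12 × 1/4 + 2 = 1 + 3 + 2 = 6.

6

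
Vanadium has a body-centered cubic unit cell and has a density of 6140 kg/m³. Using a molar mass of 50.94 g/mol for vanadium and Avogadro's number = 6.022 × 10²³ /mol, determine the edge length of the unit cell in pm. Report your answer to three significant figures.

With Z = 2 atoms per BCC cell, a³ = Z·M/(N_A·ρ) = 2 × 50.94 / (6.022 × 10²³ × 6.140 g/cm³) = 2.755 × 10^-23 cm³.
a = (2.755 × 10^-23)^(1/3) = 3.020 × 10^-8 cm = 302 pm.

302 pm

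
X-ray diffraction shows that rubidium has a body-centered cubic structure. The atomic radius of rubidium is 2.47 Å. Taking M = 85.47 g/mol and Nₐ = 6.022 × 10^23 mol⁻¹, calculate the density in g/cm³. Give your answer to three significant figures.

In a BCC lattice, atoms touch along the body diagonal, so √3·a = 4r, giving a = 5.704 Å = 5.704 × 10^-8 cm.
With Z = 2, ρ = Z·M/(N_A·a³) = 2 × 85.47 / (6.022 × 10²³ × 1.856 × 10^-22) = 1.529 g/cm³.

1.53 g/cm³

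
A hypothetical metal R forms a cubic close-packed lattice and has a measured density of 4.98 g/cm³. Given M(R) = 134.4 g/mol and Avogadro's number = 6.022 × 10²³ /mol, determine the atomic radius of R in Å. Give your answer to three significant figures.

For an FCC cell (Z = 4), a³ = Z·M/(N_A·ρ) = 4 × 134.4 / (6.022 × 10²³ × 4.980) = 1.793 × 10^-22 cm³, so a = 5.638 × 10^-8 cm = 5.638 Å.
Atoms touch along the face diagonal, so √2·a = 4r, so r = 0.3536 × a = 1.99 Å.

1.99 Å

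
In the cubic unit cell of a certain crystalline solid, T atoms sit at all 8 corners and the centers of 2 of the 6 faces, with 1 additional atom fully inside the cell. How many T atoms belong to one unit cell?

Corner atoms are shared by 8 cells (1/8 each), face atoms by 2 (1/2 each), interior atoms are unshared.
Net atoms = 8 × 1/8 + 2 × 1/2 + 1 = 1 + 1 + 1 = 3.

3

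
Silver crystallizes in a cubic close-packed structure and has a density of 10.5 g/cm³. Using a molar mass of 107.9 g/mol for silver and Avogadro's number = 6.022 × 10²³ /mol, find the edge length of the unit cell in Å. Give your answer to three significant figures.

4.09 Å

With Z = 4 atoms per FCC cell, a³ = Z·M/(N_A·ρ) = 4 × 107.9 / (6.022 × 10²³ × 10.50 g/cm³) = 6.826 × 10^-23 cm³.
a = (6.826 × 10^-23)^(1/3) = 4.087 × 10^-8 cm = 4.09 Å.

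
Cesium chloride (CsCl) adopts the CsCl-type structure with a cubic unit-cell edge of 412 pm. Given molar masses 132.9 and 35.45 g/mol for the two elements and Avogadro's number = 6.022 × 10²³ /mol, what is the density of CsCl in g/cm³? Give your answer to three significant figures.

4.00 g/cm³

The CsCl-type structure contains Z = 1 formula unit per cell; M(CsCl) = 132.9 + 35.45 = 168.35 g/mol.
a³ = (4.120 × 10^-8 cm)³ = 6.993 × 10^-23 cm³.
ρ = 1 × 168.35 / (6.022 × 10²³ × 6.993 × 10^-23) = 3.997 g/cm³.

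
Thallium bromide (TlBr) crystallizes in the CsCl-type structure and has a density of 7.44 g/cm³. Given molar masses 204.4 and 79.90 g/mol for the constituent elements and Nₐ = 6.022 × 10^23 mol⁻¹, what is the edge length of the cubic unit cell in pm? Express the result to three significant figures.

M(TlBr) = 284.3 g/mol; Z = 1 formula unit per cell.
a³ = Z·M/(N_A·ρ) = 1 × 284.3 / (6.022 × 10²³ × 7.44) = 6.345 × 10^-23 cm³, so a = 3.989 × 10^-8 cm = 399 pm.

399 pm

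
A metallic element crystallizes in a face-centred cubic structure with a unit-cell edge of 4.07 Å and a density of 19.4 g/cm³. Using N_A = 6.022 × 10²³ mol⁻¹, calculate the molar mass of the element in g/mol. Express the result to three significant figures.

197 g/mol

An FCC cell has Z = 4 atoms; a = 4.070 × 10^-8 cm.
M = ρ·N_A·a³/Z = 19.4 × 6.022 × 10²³ × 6.742 × 10^-23 / 4 = 197 g/mol.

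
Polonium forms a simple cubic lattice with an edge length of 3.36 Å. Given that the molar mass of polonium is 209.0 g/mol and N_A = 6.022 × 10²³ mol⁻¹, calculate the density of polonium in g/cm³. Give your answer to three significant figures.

9.15 g/cm³

A simple cubic unit cell contains Z = 1 atom.
Cell volume: a³ = (3.36 Å)³ = (3.360 × 10^-8 cm)³ = 3.793 × 10^-23 cm³.
ρ = Z·M/(N_A·a³) = 1 × 209.0 / (6.022 × 10²³ × 3.793 × 10^-23) = 9.149 g/cm³.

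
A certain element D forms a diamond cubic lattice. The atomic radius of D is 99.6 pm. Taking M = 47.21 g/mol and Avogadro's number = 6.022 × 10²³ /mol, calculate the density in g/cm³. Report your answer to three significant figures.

6.44 g/cm³

In a diamond cubic lattice, nearest neighbors lie along the body diagonal with √3·a = 8r, giving a = 460.0 pm = 4.600 × 10^-8 cm.
With Z = 8, ρ = Z·M/(N_A·a³) = 8 × 47.21 / (6.022 × 10²³ × 9.736 × 10^-23) = 6.442 g/cm³.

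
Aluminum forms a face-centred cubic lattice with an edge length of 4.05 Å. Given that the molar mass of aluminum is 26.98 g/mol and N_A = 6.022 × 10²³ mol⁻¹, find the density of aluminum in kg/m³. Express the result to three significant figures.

2700 kg/m³

An FCC unit cell contains Z = 4 atoms.
Cell volume: a³ = (4.05 Å)³ = (4.050 × 10^-8 cm)³ = 6.643 × 10^-23 cm³.
ρ = Z·M/(N_A·a³) = 4 × 26.98 / (6.022 × 10²³ × 6.643 × 10^-23) = 2.698 g/cm³ = 2700 kg/m³.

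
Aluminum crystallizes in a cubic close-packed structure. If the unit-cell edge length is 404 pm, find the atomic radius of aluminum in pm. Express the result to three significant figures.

In an FCC lattice, atoms touch along the face diagonal, so √2·a = 4r.
r = √2·a/4 = 1.4142 × 404 / 4 = 143 pm.

143 pm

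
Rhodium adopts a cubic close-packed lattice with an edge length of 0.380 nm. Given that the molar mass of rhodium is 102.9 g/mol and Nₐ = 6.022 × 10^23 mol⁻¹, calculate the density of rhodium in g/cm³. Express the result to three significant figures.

An FCC unit cell contains Z = 4 atoms.
Cell volume: a³ = (0.380 nm)³ = (3.800 × 10^-8 cm)³ = 5.487 × 10^-23 cm³.
ρ = Z·M/(N_A·a³) = 4 × 102.9 / (6.022 × 10²³ × 5.487 × 10^-23) = 12.46 g/cm³.

12.5 g/cm³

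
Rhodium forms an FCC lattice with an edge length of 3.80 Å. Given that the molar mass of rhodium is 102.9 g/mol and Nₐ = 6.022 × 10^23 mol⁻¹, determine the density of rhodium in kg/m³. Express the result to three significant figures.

12500 kg/m³

An FCC unit cell contains Z = 4 atoms.
Cell volume: a³ = (3.80 Å)³ = (3.800 × 10^-8 cm)³ = 5.487 × 10^-23 cm³.
ρ = Z·M/(N_A·a³) = 4 × 102.9 / (6.022 × 10²³ × 5.487 × 10^-23) = 12.46 g/cm³ = 12500 kg/m³.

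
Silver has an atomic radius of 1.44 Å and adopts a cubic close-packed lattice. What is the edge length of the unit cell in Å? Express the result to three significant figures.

4.07 Å

In an FCC lattice, atoms touch along the face diagonal, so √2·a = 4r.
a = 4r/√2 = 4 × 1.44 / 1.4142 = 4.07 Å.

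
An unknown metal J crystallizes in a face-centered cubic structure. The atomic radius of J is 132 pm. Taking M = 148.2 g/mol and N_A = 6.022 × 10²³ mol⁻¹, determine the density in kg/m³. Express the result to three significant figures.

18900 kg/m³

In an FCC lattice, atoms touch along the face diagonal, so √2·a = 4r, giving a = 373.4 pm = 3.734 × 10^-8 cm.
With Z = 4, ρ = Z·M/(N_A·a³) = 4 × 148.2 / (6.022 × 10²³ × 5.204 × 10^-23) = 18.92 g/cm³ = 18900 kg/m³.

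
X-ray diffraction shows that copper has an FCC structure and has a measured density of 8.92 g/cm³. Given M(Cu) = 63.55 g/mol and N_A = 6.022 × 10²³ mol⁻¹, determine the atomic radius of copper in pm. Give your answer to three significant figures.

For an FCC cell (Z = 4), a³ = Z·M/(N_A·ρ) = 4 × 63.55 / (6.022 × 10²³ × 8.920) = 4.732 × 10^-23 cm³, so a = 3.617 × 10^-8 cm = 361.7 pm.
Atoms touch along the face diagonal, so √2·a = 4r, so r = 0.3536 × a = 128 pm.

128 pm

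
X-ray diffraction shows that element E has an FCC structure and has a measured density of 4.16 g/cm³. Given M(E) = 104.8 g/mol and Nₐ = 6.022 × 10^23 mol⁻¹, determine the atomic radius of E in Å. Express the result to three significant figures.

1.95 Å

For an FCC cell (Z = 4), a³ = Z·M/(N_A·ρ) = 4 × 104.8 / (6.022 × 10²³ × 4.160) = 1.673 × 10^-22 cm³, so a = 5.511 × 10^-8 cm = 5.511 Å.
Atoms touch along the face diagonal, so √2·a = 4r, so r = 0.3536 × a = 1.95 Å.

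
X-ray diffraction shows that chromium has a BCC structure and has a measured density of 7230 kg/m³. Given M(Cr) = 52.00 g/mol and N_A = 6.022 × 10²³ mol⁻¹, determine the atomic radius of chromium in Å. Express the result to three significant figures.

For a BCC cell (Z = 2), a³ = Z·M/(N_A·ρ) = 2 × 52.00 / (6.022 × 10²³ × 7.230) = 2.389 × 10^-23 cm³, so a = 2.880 × 10^-8 cm = 2.880 Å.
Atoms touch along the body diagonal, so √3·a = 4r, so r = 0.4330 × a = 1.25 Å.

1.25 Å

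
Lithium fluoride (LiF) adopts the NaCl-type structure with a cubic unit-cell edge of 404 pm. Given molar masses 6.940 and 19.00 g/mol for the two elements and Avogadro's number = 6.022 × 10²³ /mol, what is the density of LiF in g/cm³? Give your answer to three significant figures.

2.61 g/cm³

The NaCl-type structure contains Z = 4 formula units per cell; M(LiF) = 6.940 + 19.00 = 25.94 g/mol.
a³ = (4.040 × 10^-8 cm)³ = 6.594 × 10^-23 cm³.
ρ = 4 × 25.94 / (6.022 × 10²³ × 6.594 × 10^-23) = 2.613 g/cm³.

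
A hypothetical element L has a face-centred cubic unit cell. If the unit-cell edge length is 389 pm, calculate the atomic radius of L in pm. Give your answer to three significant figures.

138 pm

In an FCC lattice, atoms touch along the face diagonal, so √2·a = 4r.
r = √2·a/4 = 1.4142 × 389 / 4 = 138 pm.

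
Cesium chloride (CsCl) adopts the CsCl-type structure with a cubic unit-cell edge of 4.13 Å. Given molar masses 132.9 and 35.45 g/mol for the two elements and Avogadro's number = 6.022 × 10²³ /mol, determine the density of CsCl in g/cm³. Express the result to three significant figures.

The CsCl-type structure contains Z = 1 formula unit per cell; M(CsCl) = 132.9 + 35.45 = 168.35 g/mol.
a³ = (4.130 × 10^-8 cm)³ = 7.044 × 10^-23 cm³.
ρ = 1 × 168.35 / (6.022 × 10²³ × 7.044 × 10^-23) = 3.968 g/cm³.

3.97 g/cm³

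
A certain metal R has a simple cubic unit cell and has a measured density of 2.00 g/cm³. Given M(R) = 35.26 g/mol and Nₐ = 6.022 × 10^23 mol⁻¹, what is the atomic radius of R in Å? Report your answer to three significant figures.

1.54 Å

For a simple cubic cell (Z = 1), a³ = Z·M/(N_A·ρ) = 1 × 35.26 / (6.022 × 10²³ × 2.000) = 2.928 × 10^-23 cm³, so a = 3.082 × 10^-8 cm = 3.082 Å.
Atoms touch along the cell edge, so a = 2r, so r = 0.5000 × a = 1.54 Å.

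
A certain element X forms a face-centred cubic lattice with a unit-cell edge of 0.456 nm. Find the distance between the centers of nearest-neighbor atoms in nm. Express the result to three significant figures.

In an FCC structure, atoms touch along the face diagonal, so √2·a = 4r; the nearest-neighbor distance equals 2r = 0.7071·a.
d = 0.7071 × 0.456 = 0.322 nm.

0.322 nm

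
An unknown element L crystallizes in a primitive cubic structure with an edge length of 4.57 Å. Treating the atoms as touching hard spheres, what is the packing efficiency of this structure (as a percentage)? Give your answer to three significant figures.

In a simple cubic lattice atoms touch along the cell edge, so a = 2r, so r = 0.5000a = 2.285 Å.
Packing fraction = Z·(4/3)πr³ / a³ = 1 × (4/3)π × (2.285)³ / (4.57)³ = 0.5236 = 52.4%.

52.4%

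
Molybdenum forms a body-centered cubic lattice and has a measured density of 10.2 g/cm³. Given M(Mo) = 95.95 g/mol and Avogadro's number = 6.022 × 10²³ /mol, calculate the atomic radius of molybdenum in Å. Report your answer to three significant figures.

1.36 Å

For a BCC cell (Z = 2), a³ = Z·M/(N_A·ρ) = 2 × 95.95 / (6.022 × 10²³ × 10.20) = 3.124 × 10^-23 cm³, so a = 3.150 × 10^-8 cm = 3.150 Å.
Atoms touch along the body diagonal, so √3·a = 4r, so r = 0.4330 × a = 1.36 Å.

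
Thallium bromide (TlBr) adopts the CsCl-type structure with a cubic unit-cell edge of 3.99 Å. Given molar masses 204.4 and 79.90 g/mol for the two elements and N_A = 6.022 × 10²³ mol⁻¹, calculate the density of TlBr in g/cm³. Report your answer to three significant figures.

The CsCl-type structure contains Z = 1 formula unit per cell; M(TlBr) = 204.4 + 79.90 = 284.3 g/mol.
a³ = (3.990 × 10^-8 cm)³ = 6.352 × 10^-23 cm³.
ρ = 1 × 284.3 / (6.022 × 10²³ × 6.352 × 10^-23) = 7.432 g/cm³.

7.43 g/cm³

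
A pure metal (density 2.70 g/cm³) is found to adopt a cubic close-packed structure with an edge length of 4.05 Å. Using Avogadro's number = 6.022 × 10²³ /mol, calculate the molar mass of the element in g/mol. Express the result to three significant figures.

27.0 g/mol

An FCC cell has Z = 4 atoms; a = 4.050 × 10^-8 cm.
M = ρ·N_A·a³/Z = 2.70 × 6.022 × 10²³ × 6.643 × 10^-23 / 4 = 27.0 g/mol.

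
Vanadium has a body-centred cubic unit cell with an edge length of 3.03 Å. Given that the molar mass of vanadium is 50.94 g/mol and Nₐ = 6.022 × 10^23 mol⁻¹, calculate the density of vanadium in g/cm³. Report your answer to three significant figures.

A BCC unit cell contains Z = 2 atoms.
Cell volume: a³ = (3.03 Å)³ = (3.030 × 10^-8 cm)³ = 2.782 × 10^-23 cm³.
ρ = Z·M/(N_A·a³) = 2 × 50.94 / (6.022 × 10²³ × 2.782 × 10^-23) = 6.082 g/cm³.

6.08 g/cm³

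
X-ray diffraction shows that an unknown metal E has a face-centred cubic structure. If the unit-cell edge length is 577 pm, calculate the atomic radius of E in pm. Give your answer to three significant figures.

In an FCC lattice, atoms touch along the face diagonal, so √2·a = 4r.
r = √2·a/4 = 1.4142 × 577 / 4 = 204 pm.

204 pm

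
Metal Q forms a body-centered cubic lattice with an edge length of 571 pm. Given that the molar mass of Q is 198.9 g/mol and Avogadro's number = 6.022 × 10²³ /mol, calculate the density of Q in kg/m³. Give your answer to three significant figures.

A BCC unit cell contains Z = 2 atoms.
Cell volume: a³ = (571 pm)³ = (5.710 × 10^-8 cm)³ = 1.862 × 10^-22 cm³.
ρ = Z·M/(N_A·a³) = 2 × 198.9 / (6.022 × 10²³ × 1.862 × 10^-22) = 3.548 g/cm³ = 3550 kg/m³.

3550 kg/m³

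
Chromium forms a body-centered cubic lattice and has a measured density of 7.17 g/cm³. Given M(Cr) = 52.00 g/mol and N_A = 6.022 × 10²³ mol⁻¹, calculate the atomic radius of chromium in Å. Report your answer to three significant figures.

1.25 Å

For a BCC cell (Z = 2), a³ = Z·M/(N_A·ρ) = 2 × 52.00 / (6.022 × 10²³ × 7.170) = 2.409 × 10^-23 cm³, so a = 2.888 × 10^-8 cm = 2.888 Å.
Atoms touch along the body diagonal, so √3·a = 4r, so r = 0.4330 × a = 1.25 Å.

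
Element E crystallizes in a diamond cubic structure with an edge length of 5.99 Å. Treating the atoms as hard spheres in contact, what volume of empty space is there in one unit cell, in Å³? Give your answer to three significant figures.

In a diamond cubic lattice nearest neighbors lie along the body diagonal with √3·a = 8r, so r = 0.2165a = 1.297 Å.
V_cell = a³ = 214.9 Å³; V_atoms = 8 × (4/3)πr³ = 73.09 Å³.
Empty space = 214.9 − 73.09 = 142 Å³.

142 Å³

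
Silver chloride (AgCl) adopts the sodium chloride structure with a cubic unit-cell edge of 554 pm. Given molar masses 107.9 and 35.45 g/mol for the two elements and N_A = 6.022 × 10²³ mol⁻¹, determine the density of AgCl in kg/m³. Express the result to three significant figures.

5600 kg/m³

The sodium chloride structure contains Z = 4 formula units per cell; M(AgCl) = 107.9 + 35.45 = 143.35 g/mol.
a³ = (5.540 × 10^-8 cm)³ = 1.700 × 10^-22 cm³.
ρ = 4 × 143.35 / (6.022 × 10²³ × 1.700 × 10^-22) = 5.600 g/cm³ = 5600 kg/m³.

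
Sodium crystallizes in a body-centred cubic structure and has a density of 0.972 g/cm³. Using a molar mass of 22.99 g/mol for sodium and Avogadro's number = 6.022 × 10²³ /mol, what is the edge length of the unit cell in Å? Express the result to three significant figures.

With Z = 2 atoms per BCC cell, a³ = Z·M/(N_A·ρ) = 2 × 22.99 / (6.022 × 10²³ × 0.9720 g/cm³) = 7.855 × 10^-23 cm³.
a = (7.855 × 10^-23)^(1/3) = 4.283 × 10^-8 cm = 4.28 Å.

4.28 Å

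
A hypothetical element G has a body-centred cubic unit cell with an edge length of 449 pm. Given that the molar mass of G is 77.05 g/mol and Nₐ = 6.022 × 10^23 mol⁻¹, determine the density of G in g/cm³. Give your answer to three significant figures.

A BCC unit cell contains Z = 2 atoms.
Cell volume: a³ = (449 pm)³ = (4.490 × 10^-8 cm)³ = 9.052 × 10^-23 cm³.
ρ = Z·M/(N_A·a³) = 2 × 77.05 / (6.022 × 10²³ × 9.052 × 10^-23) = 2.827 g/cm³.

2.83 g/cm³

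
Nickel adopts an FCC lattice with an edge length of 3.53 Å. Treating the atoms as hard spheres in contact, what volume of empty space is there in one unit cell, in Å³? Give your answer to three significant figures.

11.4 Å³

In an FCC lattice atoms touch along the face diagonal, so √2·a = 4r, so r = 0.3536a = 1.248 Å.
V_cell = a³ = 43.99 Å³; V_atoms = 4 × (4/3)πr³ = 32.57 Å³.
Empty space = 43.99 − 32.57 = 11.4 Å³.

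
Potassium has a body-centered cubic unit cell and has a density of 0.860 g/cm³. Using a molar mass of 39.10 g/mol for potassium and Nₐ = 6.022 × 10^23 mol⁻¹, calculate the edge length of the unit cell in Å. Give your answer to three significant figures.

With Z = 2 atoms per BCC cell, a³ = Z·M/(N_A·ρ) = 2 × 39.10 / (6.022 × 10²³ × 0.8600 g/cm³) = 1.510 × 10^-22 cm³.
a = (1.510 × 10^-22)^(1/3) = 5.325 × 10^-8 cm = 5.33 Å.

5.33 Å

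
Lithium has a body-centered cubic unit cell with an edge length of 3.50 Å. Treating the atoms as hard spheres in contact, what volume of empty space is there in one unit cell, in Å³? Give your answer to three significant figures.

13.7 Å³

In a BCC lattice atoms touch along the body diagonal, so √3·a = 4r, so r = 0.4330a = 1.516 Å.
V_cell = a³ = 42.88 Å³; V_atoms = 2 × (4/3)πr³ = 29.16 Å³.
Empty space = 42.88 − 29.16 = 13.7 Å³.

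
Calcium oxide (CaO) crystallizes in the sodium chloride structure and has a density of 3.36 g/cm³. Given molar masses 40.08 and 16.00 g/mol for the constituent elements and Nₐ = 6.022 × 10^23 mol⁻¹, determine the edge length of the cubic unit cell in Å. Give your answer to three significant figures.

M(CaO) = 56.08 g/mol; Z = 4 formula units per cell.
a³ = Z·M/(N_A·ρ) = 4 × 56.08 / (6.022 × 10²³ × 3.36) = 1.109 × 10^-22 cm³, so a = 4.804 × 10^-8 cm = 4.80 Å.

4.80 Å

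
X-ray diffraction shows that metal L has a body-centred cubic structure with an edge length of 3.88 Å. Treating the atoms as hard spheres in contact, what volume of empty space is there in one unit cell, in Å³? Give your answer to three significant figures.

In a BCC lattice atoms touch along the body diagonal, so √3·a = 4r, so r = 0.4330a = 1.680 Å.
V_cell = a³ = 58.41 Å³; V_atoms = 2 × (4/3)πr³ = 39.73 Å³.
Empty space = 58.41 − 39.73 = 18.7 Å³.

18.7 Å³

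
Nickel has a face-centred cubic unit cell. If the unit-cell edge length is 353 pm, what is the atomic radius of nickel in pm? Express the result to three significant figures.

In an FCC lattice, atoms touch along the face diagonal, so √2·a = 4r.
r = √2·a/4 = 1.4142 × 353 / 4 = 125 pm.

125 pm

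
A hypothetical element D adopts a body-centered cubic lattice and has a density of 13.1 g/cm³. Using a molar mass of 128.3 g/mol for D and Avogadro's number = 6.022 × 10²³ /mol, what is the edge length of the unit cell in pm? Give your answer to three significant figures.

319 pm

With Z = 2 atoms per BCC cell, a³ = Z·M/(N_A·ρ) = 2 × 128.3 / (6.022 × 10²³ × 13.10 g/cm³) = 3.253 × 10^-23 cm³.
a = (3.253 × 10^-23)^(1/3) = 3.192 × 10^-8 cm = 319 pm.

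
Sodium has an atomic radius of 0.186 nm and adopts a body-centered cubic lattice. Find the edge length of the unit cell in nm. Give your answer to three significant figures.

0.430 nm

In a BCC lattice, atoms touch along the body diagonal, so √3·a = 4r.
a = 4r/√3 = 4 × 0.186 / 1.7321 = 0.430 nm.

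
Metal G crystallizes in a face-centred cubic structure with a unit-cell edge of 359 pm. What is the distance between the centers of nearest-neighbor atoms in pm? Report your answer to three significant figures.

In an FCC structure, atoms touch along the face diagonal, so √2·a = 4r; the nearest-neighbor distance equals 2r = 0.7071·a.
d = 0.7071 × 359 = 254 pm.

254 pm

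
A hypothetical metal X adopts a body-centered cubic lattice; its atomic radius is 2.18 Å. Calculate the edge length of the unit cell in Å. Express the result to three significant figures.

In a BCC lattice, atoms touch along the body diagonal, so √3·a = 4r.
a = 4r/√3 = 4 × 2.18 / 1.7321 = 5.03 Å.

5.03 Å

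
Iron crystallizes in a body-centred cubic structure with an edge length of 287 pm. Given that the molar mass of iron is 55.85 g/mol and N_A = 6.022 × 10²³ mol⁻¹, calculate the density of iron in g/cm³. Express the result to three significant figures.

7.85 g/cm³

A BCC unit cell contains Z = 2 atoms.
Cell volume: a³ = (287 pm)³ = (2.870 × 10^-8 cm)³ = 2.364 × 10^-23 cm³.
ρ = Z·M/(N_A·a³) = 2 × 55.85 / (6.022 × 10²³ × 2.364 × 10^-23) = 7.846 g/cm³.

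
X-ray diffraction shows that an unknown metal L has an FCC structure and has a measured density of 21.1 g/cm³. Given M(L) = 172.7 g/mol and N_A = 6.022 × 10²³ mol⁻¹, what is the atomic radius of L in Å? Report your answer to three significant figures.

1.34 Å

For an FCC cell (Z = 4), a³ = Z·M/(N_A·ρ) = 4 × 172.7 / (6.022 × 10²³ × 21.10) = 5.437 × 10^-23 cm³, so a = 3.788 × 10^-8 cm = 3.788 Å.
Atoms touch along the face diagonal, so √2·a = 4r, so r = 0.3536 × a = 1.34 Å.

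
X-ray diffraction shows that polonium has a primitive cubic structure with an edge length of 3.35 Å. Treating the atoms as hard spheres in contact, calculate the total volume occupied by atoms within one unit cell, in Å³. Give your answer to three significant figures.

In a simple cubic lattice atoms touch along the cell edge, so a = 2r, so r = 0.5000a = 1.675 Å.
V_atoms = Z × (4/3)πr³ = 1 × (4/3)π × (1.675)³ = 19.7 Å³.

19.7 Å³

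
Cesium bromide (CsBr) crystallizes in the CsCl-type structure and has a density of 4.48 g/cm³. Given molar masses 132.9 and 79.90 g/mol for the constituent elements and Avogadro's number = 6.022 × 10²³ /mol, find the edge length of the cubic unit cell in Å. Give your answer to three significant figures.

4.29 Å

M(CsBr) = 212.8 g/mol; Z = 1 formula unit per cell.
a³ = Z·M/(N_A·ρ) = 1 × 212.8 / (6.022 × 10²³ × 4.48) = 7.888 × 10^-23 cm³, so a = 4.289 × 10^-8 cm = 4.29 Å.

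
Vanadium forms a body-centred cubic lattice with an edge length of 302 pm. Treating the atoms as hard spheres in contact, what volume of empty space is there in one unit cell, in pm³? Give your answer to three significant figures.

In a BCC lattice atoms touch along the body diagonal, so √3·a = 4r, so r = 0.4330a = 130.8 pm.
V_cell = a³ = 2.754 × 10^7 pm³; V_atoms = 2 × (4/3)πr³ = 1.873 × 10^7 pm³.
Empty space = 2.754 × 10^7 − 1.873 × 10^7 = 8.81 × 10^6 pm³.

8.81 × 10^6 pm³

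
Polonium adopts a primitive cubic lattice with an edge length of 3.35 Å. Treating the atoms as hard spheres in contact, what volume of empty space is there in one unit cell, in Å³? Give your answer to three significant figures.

In a simple cubic lattice atoms touch along the cell edge, so a = 2r, so r = 0.5000a = 1.675 Å.
V_cell = a³ = 37.60 Å³; V_atoms = 1 × (4/3)πr³ = 19.68 Å³.
Empty space = 37.60 − 19.68 = 17.9 Å³.

17.9 Å³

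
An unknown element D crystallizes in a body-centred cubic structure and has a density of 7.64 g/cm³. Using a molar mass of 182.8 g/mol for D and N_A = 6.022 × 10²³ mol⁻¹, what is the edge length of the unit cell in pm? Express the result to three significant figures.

430 pm

With Z = 2 atoms per BCC cell, a³ = Z·M/(N_A·ρ) = 2 × 182.8 / (6.022 × 10²³ × 7.640 g/cm³) = 7.946 × 10^-23 cm³.
a = (7.946 × 10^-23)^(1/3) = 4.299 × 10^-8 cm = 430 pm.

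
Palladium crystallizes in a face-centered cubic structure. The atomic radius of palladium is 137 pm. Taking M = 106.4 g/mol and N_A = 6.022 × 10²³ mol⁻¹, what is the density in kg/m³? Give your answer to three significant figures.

12100 kg/m³

In an FCC lattice, atoms touch along the face diagonal, so √2·a = 4r, giving a = 387.5 pm = 3.875 × 10^-8 cm.
With Z = 4, ρ = Z·M/(N_A·a³) = 4 × 106.4 / (6.022 × 10²³ × 5.818 × 10^-23) = 12.15 g/cm³ = 12100 kg/m³.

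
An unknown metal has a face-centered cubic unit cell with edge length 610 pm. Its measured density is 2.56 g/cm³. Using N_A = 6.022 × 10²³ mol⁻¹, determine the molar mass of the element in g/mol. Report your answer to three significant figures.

87.5 g/mol

An FCC cell has Z = 4 atoms; a = 6.100 × 10^-8 cm.
M = ρ·N_A·a³/Z = 2.56 × 6.022 × 10²³ × 2.270 × 10^-22 / 4 = 87.5 g/mol.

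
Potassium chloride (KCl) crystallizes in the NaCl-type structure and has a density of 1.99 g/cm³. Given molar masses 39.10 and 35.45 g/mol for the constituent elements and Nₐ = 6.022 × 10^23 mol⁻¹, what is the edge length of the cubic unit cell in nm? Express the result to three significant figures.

M(KCl) = 74.55 g/mol; Z = 4 formula units per cell.
a³ = Z·M/(N_A·ρ) = 4 × 74.55 / (6.022 × 10²³ × 1.99) = 2.488 × 10^-22 cm³, so a = 6.290 × 10^-8 cm = 0.629 nm.

0.629 nm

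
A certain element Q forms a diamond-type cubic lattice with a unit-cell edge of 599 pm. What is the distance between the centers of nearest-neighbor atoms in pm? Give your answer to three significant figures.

In a diamond cubic structure, nearest neighbors lie along the body diagonal with √3·a = 8r; the nearest-neighbor distance equals 2r = 0.4330·a.
d = 0.4330 × 599 = 259 pm.

259 pm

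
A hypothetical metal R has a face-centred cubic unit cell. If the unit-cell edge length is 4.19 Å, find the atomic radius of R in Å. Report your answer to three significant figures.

1.48 Å

In an FCC lattice, atoms touch along the face diagonal, so √2·a = 4r.
r = √2·a/4 = 1.4142 × 4.19 / 4 = 1.48 Å.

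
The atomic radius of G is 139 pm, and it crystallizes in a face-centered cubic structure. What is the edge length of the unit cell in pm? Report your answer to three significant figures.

393 pm

In an FCC lattice, atoms touch along the face diagonal, so √2·a = 4r.
a = 4r/√2 = 4 × 139 / 1.4142 = 393 pm.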